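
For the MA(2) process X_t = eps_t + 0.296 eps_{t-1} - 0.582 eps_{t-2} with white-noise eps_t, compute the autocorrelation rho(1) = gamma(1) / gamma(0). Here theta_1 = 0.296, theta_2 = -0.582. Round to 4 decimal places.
\rho(1) = 0.0867

For an MA(q) process with theta_0 = 1, the autocovariance is
  gamma(k) = sigma^2 * sum_{i=0..q-k} theta_i * theta_{i+k},
and rho(k) = gamma(k) / gamma(0). Sigma^2 cancels.
  numerator   = (1)*(0.296) + (0.296)*(-0.582) = 0.123728.
  denominator = (1)^2 + (0.296)^2 + (-0.582)^2 = 1.42634.
  rho(1) = 0.123728 / 1.42634 = 0.0867.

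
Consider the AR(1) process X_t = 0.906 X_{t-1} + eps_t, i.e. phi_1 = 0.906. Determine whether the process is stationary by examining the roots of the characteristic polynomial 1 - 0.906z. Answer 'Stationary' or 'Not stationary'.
\text{Stationary}

The AR(p) characteristic polynomial is P(z) = 1 - 0.906z.
Stationarity requires all roots to lie outside the unit circle, i.e. |z| > 1 for every root.
This is linear in z: 1 + (-0.906) z = 0  =>  z = -1/(-0.906) = 1.103753,  |z| = 1.103753.
Moduli of all roots: 1.1038.
All moduli strictly greater than 1? Yes.
Verdict: Stationary.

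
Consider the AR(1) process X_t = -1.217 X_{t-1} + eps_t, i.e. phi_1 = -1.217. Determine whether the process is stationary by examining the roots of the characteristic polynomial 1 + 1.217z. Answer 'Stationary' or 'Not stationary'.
\text{Not stationary}

The AR(p) characteristic polynomial is P(z) = 1 + 1.217z.
Stationarity requires all roots to lie outside the unit circle, i.e. |z| > 1 for every root.
This is linear in z: 1 + (1.217) z = 0  =>  z = -1/(1.217) = -0.821693,  |z| = 0.821693.
Moduli of all roots: 0.8217.
All moduli strictly greater than 1? No.
Verdict: Not stationary.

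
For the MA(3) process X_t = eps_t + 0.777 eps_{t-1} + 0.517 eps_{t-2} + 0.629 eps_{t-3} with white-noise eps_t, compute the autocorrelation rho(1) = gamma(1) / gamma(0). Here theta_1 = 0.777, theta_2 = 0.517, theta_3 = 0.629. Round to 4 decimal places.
\rho(1) = 0.6635

For an MA(q) process with theta_0 = 1, the autocovariance is
  gamma(k) = sigma^2 * sum_{i=0..q-k} theta_i * theta_{i+k},
and rho(k) = gamma(k) / gamma(0). Sigma^2 cancels.
  numerator   = (1)*(0.777) + (0.777)*(0.517) + (0.517)*(0.629) = 1.503902.
  denominator = (1)^2 + (0.777)^2 + (0.517)^2 + (0.629)^2 = 2.266659.
  rho(1) = 1.503902 / 2.266659 = 0.6635.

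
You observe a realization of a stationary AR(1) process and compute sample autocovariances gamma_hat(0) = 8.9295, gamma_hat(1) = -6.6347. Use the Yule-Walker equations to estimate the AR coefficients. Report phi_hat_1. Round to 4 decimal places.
\hat\phi_{1} = -0.7430

The Yule-Walker equations for an AR(p) process read, in matrix form,
  Gamma_p phi = r_p,   with   (Gamma_p)_{ij} = gamma(|i - j|),
                       (r_p)_i = gamma(i),   i,j = 1..p.
Substitute the sample gammas (Toeplitz matrix and right-hand side of size 1):
  Gamma_p = [[8.9295]]
  r_p     = [-6.6347]
With p = 1 this is the single equation gamma(0) phi_1 = gamma(1):
  phi_hat_1 = gamma(1) / gamma(0) = -6.6347 / 8.9295 = -0.7430.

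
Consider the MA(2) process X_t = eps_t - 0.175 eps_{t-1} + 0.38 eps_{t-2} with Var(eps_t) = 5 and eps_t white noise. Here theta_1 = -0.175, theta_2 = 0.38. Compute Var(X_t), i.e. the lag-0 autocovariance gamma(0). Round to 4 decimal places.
\gamma(0) = 5.8751

For an MA(q) process X_t = eps_t + sum_i theta_i eps_{t-i} with
Var(eps_t) = sigma^2, the variance is
  gamma(0) = sigma^2 * (1 + sum_i theta_i^2).
  sum_i theta_i^2 = (-0.175)^2 + (0.38)^2 = 0.030625 + 0.1444 = 0.175025.
  gamma(0) = 5 * (1 + 0.175025) = 5 * 1.175025 = 5.875125, which rounds to 5.8751.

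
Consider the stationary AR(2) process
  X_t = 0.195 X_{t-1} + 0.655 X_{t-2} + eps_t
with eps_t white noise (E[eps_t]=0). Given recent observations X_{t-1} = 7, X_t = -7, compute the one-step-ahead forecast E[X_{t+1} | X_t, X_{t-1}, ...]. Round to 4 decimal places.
E[X_{t+1} \mid \mathcal F_t] = 3.2200

For an AR(p) model X_t = c + sum_i phi_i X_{t-i} + eps_t, the
one-step-ahead conditional mean is
  E[X_{t+1} | X_t, ...] = c + sum_i phi_i X_{t+1-i}.
Substitute known values:
  E[X_{t+1} | ...] = (0.195) * (-7) + (0.655) * (7)
                   = 3.2200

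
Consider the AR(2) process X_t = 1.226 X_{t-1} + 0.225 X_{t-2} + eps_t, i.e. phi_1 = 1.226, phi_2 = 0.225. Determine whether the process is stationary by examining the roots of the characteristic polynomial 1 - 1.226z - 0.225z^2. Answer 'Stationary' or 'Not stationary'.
\text{Not stationary}

The AR(p) characteristic polynomial is P(z) = 1 - 1.226z - 0.225z^2.
Stationarity requires all roots to lie outside the unit circle, i.e. |z| > 1 for every root.
Set 1 + (-1.226) z + (-0.225) z^2 = 0, i.e. a z^2 + b z + c = 0 with a = -0.225, b = -1.226, c = 1.
Discriminant D = b^2 - 4ac = (-1.226)^2 - 4*(-0.225)*1 = 1.503076 - (-0.9) = 2.403076.
D >= 0, so the roots are real: z = (-b +/- sqrt(D)) / (2a) = (1.226 +/- 1.550186) / (-0.45).
  z_1 = (1.226 + 1.550186) / (-0.45) = -6.1693,   |z_1| = 6.1693.
  z_2 = (1.226 - 1.550186) / (-0.45) = 0.7204,   |z_2| = 0.7204.
Moduli of all roots: 6.1693, 0.7204.
All moduli strictly greater than 1? No.
Verdict: Not stationary.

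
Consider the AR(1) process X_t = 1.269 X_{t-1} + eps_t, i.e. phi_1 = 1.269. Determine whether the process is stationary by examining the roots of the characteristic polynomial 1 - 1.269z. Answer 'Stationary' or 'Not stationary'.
\text{Not stationary}

The AR(p) characteristic polynomial is P(z) = 1 - 1.269z.
Stationarity requires all roots to lie outside the unit circle, i.e. |z| > 1 for every root.
This is linear in z: 1 + (-1.269) z = 0  =>  z = -1/(-1.269) = 0.788022,  |z| = 0.788022.
Moduli of all roots: 0.7880.
All moduli strictly greater than 1? No.
Verdict: Not stationary.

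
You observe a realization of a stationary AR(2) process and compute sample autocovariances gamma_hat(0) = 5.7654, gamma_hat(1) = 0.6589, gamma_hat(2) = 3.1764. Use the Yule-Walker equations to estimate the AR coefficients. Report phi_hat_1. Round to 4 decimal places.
\hat\phi_{1} = 0.0520

The Yule-Walker equations for an AR(p) process read, in matrix form,
  Gamma_p phi = r_p,   with   (Gamma_p)_{ij} = gamma(|i - j|),
                       (r_p)_i = gamma(i),   i,j = 1..p.
Substitute the sample gammas (Toeplitz matrix and right-hand side of size 2):
  Gamma_p = [[5.7654, 0.6589], [0.6589, 5.7654]]
  r_p     = [0.6589, 3.1764]
Written out:
  5.7654 phi_1 + 0.6589 phi_2 = 0.6589
  0.6589 phi_1 + 5.7654 phi_2 = 3.1764
Solve by Cramer's rule:
  det = gamma(0)^2 - gamma(1)^2 = (5.7654)^2 - (0.6589)^2 = 33.23983716 - 0.43414921 = 32.80568795
  phi_hat_1 = [gamma(1) gamma(0) - gamma(1) gamma(2)] / det = [(0.6589)(5.7654) - (0.6589)(3.1764)] / 32.80568795 = 1.7058921 / 32.80568795 = 0.052
  phi_hat_2 = [gamma(0) gamma(2) - gamma(1)^2] / det = [(5.7654)(3.1764) - (0.6589)^2] / 32.80568795 = 17.87906735 / 32.80568795 = 0.545
So phi_hat = [0.0520, 0.5450].
Therefore phi_hat_1 = 0.0520.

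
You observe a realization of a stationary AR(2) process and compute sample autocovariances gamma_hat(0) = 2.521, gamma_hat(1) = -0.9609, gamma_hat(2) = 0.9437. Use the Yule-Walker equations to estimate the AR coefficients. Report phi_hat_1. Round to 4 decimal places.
\hat\phi_{1} = -0.2790

The Yule-Walker equations for an AR(p) process read, in matrix form,
  Gamma_p phi = r_p,   with   (Gamma_p)_{ij} = gamma(|i - j|),
                       (r_p)_i = gamma(i),   i,j = 1..p.
Substitute the sample gammas (Toeplitz matrix and right-hand side of size 2):
  Gamma_p = [[2.521, -0.9609], [-0.9609, 2.521]]
  r_p     = [-0.9609, 0.9437]
Written out:
  2.521 phi_1 - 0.9609 phi_2 = -0.9609
  -0.9609 phi_1 + 2.521 phi_2 = 0.9437
Solve by Cramer's rule:
  det = gamma(0)^2 - gamma(1)^2 = (2.521)^2 - (-0.9609)^2 = 6.355441 - 0.92332881 = 5.43211219
  phi_hat_1 = [gamma(1) gamma(0) - gamma(1) gamma(2)] / det = [(-0.9609)(2.521) - (-0.9609)(0.9437)] / 5.43211219 = -1.51562757 / 5.43211219 = -0.279
  phi_hat_2 = [gamma(0) gamma(2) - gamma(1)^2] / det = [(2.521)(0.9437) - (-0.9609)^2] / 5.43211219 = 1.45573889 / 5.43211219 = 0.268
So phi_hat = [-0.2790, 0.2680].
Therefore phi_hat_1 = -0.2790.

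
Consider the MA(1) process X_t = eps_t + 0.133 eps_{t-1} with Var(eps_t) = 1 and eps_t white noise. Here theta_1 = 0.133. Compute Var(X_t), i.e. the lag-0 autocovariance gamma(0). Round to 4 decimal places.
\gamma(0) = 1.0177

For an MA(q) process X_t = eps_t + sum_i theta_i eps_{t-i} with
Var(eps_t) = sigma^2, the variance is
  gamma(0) = sigma^2 * (1 + sum_i theta_i^2).
  sum_i theta_i^2 = (0.133)^2 = 0.017689.
  gamma(0) = 1 * (1 + 0.017689) = 1 * 1.017689 = 1.017689, which rounds to 1.0177.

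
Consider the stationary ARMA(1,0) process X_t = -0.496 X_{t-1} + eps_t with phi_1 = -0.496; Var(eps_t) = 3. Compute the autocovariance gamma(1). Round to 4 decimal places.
\gamma(1) = -1.9735

Multiply the model equation by X_{t-k} and take expectations. With theta_0 = psi_0 = 1 and psi_j the MA(infinity) weights, this gives
  gamma(k) - sum_i phi_i gamma(k-i) = c_k,
  c_k = sigma^2 * sum_{j=k..q} theta_j psi_{j-k}   (c_k = 0 for k > q),
using gamma(-m) = gamma(m).
Pure AR (q = 0): c_0 = sigma^2 = 3, c_k = 0 for k >= 1.
Equations for k = 0 and k = 1 (AR order 1):
  gamma(0) = phi_1 gamma(1) + c_0
  gamma(1) = phi_1 gamma(0) + c_1
Substituting the second into the first: gamma(0) (1 - phi_1^2) = c_0 + phi_1 c_1, so
  gamma(0) = c_0 / (1 - phi_1^2) = 3 / (1 - (-0.496)^2) = 3 / 0.753984 = 3.978864.
  gamma(1) = phi_1 gamma(0) = (-0.496)(3.978864) = -1.973517.
Therefore gamma(1) = -1.9735 (to 4 decimal places).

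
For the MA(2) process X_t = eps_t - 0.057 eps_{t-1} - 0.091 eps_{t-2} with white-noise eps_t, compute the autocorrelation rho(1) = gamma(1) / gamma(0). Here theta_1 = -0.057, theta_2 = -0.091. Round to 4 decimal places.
\rho(1) = -0.0512

For an MA(q) process with theta_0 = 1, the autocovariance is
  gamma(k) = sigma^2 * sum_{i=0..q-k} theta_i * theta_{i+k},
and rho(k) = gamma(k) / gamma(0). Sigma^2 cancels.
  numerator   = (1)*(-0.057) + (-0.057)*(-0.091) = -0.051813.
  denominator = (1)^2 + (-0.057)^2 + (-0.091)^2 = 1.01153.
  rho(1) = -0.051813 / 1.01153 = -0.0512.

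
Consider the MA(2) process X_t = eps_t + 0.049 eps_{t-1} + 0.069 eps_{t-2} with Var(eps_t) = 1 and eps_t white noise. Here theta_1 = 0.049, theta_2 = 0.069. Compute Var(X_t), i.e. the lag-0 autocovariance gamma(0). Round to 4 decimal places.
\gamma(0) = 1.0072

For an MA(q) process X_t = eps_t + sum_i theta_i eps_{t-i} with
Var(eps_t) = sigma^2, the variance is
  gamma(0) = sigma^2 * (1 + sum_i theta_i^2).
  sum_i theta_i^2 = (0.049)^2 + (0.069)^2 = 0.002401 + 0.004761 = 0.007162.
  gamma(0) = 1 * (1 + 0.007162) = 1 * 1.007162 = 1.007162, which rounds to 1.0072.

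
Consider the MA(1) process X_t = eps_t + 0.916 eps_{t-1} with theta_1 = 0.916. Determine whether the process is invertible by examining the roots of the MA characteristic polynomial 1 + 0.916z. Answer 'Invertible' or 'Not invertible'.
\text{Invertible}

The MA(q) characteristic polynomial is P(z) = 1 + 0.916z.
Invertibility requires all roots to lie outside the unit circle, i.e. |z| > 1 for every root.
This is linear in z: 1 + (0.916) z = 0  =>  z = -1/(0.916) = -1.091703,  |z| = 1.091703.
Moduli of all roots: 1.0917.
All moduli strictly greater than 1? Yes.
Verdict: Invertible.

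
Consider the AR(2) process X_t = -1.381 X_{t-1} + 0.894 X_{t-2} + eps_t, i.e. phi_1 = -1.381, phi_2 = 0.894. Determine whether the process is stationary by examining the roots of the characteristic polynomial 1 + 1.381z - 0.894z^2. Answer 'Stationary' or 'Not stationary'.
\text{Not stationary}

The AR(p) characteristic polynomial is P(z) = 1 + 1.381z - 0.894z^2.
Stationarity requires all roots to lie outside the unit circle, i.e. |z| > 1 for every root.
Set 1 + (1.381) z + (-0.894) z^2 = 0, i.e. a z^2 + b z + c = 0 with a = -0.894, b = 1.381, c = 1.
Discriminant D = b^2 - 4ac = (1.381)^2 - 4*(-0.894)*1 = 1.907161 - (-3.576) = 5.483161.
D >= 0, so the roots are real: z = (-b +/- sqrt(D)) / (2a) = (-1.381 +/- 2.341615) / (-1.788).
  z_1 = (-1.381 + 2.341615) / (-1.788) = -0.5373,   |z_1| = 0.5373.
  z_2 = (-1.381 - 2.341615) / (-1.788) = 2.082,   |z_2| = 2.082.
Moduli of all roots: 0.5373, 2.0820.
All moduli strictly greater than 1? No.
Verdict: Not stationary.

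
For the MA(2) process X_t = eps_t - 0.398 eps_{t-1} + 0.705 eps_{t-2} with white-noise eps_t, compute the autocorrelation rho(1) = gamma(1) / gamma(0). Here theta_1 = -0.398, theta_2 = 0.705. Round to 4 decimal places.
\rho(1) = -0.4099

For an MA(q) process with theta_0 = 1, the autocovariance is
  gamma(k) = sigma^2 * sum_{i=0..q-k} theta_i * theta_{i+k},
and rho(k) = gamma(k) / gamma(0). Sigma^2 cancels.
  numerator   = (1)*(-0.398) + (-0.398)*(0.705) = -0.67859.
  denominator = (1)^2 + (-0.398)^2 + (0.705)^2 = 1.655429.
  rho(1) = -0.67859 / 1.655429 = -0.4099.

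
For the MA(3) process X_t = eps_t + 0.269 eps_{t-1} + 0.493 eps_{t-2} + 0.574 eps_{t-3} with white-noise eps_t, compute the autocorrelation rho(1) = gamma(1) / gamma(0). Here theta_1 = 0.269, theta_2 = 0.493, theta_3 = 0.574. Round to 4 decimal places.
\rho(1) = 0.4162

For an MA(q) process with theta_0 = 1, the autocovariance is
  gamma(k) = sigma^2 * sum_{i=0..q-k} theta_i * theta_{i+k},
and rho(k) = gamma(k) / gamma(0). Sigma^2 cancels.
  numerator   = (1)*(0.269) + (0.269)*(0.493) + (0.493)*(0.574) = 0.684599.
  denominator = (1)^2 + (0.269)^2 + (0.493)^2 + (0.574)^2 = 1.644886.
  rho(1) = 0.684599 / 1.644886 = 0.4162.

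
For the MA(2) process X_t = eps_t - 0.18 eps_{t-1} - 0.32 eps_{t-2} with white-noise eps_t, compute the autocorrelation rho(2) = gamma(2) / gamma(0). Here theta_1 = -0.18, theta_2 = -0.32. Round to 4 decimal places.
\rho(2) = -0.2820

For an MA(q) process with theta_0 = 1, the autocovariance is
  gamma(k) = sigma^2 * sum_{i=0..q-k} theta_i * theta_{i+k},
and rho(k) = gamma(k) / gamma(0). Sigma^2 cancels.
  numerator   = (1)*(-0.32) = -0.32.
  denominator = (1)^2 + (-0.18)^2 + (-0.32)^2 = 1.1348.
  rho(2) = -0.32 / 1.1348 = -0.2820.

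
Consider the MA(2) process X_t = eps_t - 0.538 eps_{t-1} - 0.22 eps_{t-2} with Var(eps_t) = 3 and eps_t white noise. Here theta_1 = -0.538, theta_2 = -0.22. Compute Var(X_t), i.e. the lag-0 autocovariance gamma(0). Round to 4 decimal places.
\gamma(0) = 4.0135

For an MA(q) process X_t = eps_t + sum_i theta_i eps_{t-i} with
Var(eps_t) = sigma^2, the variance is
  gamma(0) = sigma^2 * (1 + sum_i theta_i^2).
  sum_i theta_i^2 = (-0.538)^2 + (-0.22)^2 = 0.289444 + 0.0484 = 0.337844.
  gamma(0) = 3 * (1 + 0.337844) = 3 * 1.337844 = 4.013532, which rounds to 4.0135.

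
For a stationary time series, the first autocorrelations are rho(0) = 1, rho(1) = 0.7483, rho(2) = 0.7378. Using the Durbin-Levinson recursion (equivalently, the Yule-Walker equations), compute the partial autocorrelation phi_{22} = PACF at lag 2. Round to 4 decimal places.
\phi_{22} = 0.4042

The PACF at lag k is phi_{kk}, the last component of the solution
to the Yule-Walker system G_k phi = r_k where
  (G_k)_{ij} = rho(|i - j|), (r_k)_i = rho(i), i,j = 1..k.
Equivalently, Durbin-Levinson gives phi_{kk} iteratively:
  phi_{11} = rho(1)
  phi_{kk} = [rho(k) - sum_{j=1..k-1} phi_{k-1,j} rho(k-j)]
            / [1 - sum_{j=1..k-1} phi_{k-1,j} rho(j)],
  phi_{k,j} = phi_{k-1,j} - phi_{kk} phi_{k-1,k-j},  j = 1..k-1.
Step k = 1:
  phi_11 = rho(1) = 0.7483.
Step k = 2:
  phi_22 = [rho(2) - phi_11 rho(1)] / [1 - phi_11 rho(1)] = [0.7378 - (0.7483)(0.7483)] / [1 - (0.7483)(0.7483)]
         = 0.17784711 / 0.44004711 = 0.4042.
Therefore phi_{22} = 0.4042.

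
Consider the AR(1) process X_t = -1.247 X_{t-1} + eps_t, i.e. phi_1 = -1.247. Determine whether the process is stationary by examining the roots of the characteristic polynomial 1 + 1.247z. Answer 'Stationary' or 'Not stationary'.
\text{Not stationary}

The AR(p) characteristic polynomial is P(z) = 1 + 1.247z.
Stationarity requires all roots to lie outside the unit circle, i.e. |z| > 1 for every root.
This is linear in z: 1 + (1.247) z = 0  =>  z = -1/(1.247) = -0.801925,  |z| = 0.801925.
Moduli of all roots: 0.8019.
All moduli strictly greater than 1? No.
Verdict: Not stationary.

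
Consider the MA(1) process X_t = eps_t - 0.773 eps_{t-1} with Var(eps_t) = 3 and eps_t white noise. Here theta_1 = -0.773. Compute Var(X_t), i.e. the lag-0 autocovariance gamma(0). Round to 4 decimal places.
\gamma(0) = 4.7926

For an MA(q) process X_t = eps_t + sum_i theta_i eps_{t-i} with
Var(eps_t) = sigma^2, the variance is
  gamma(0) = sigma^2 * (1 + sum_i theta_i^2).
  sum_i theta_i^2 = (-0.773)^2 = 0.597529.
  gamma(0) = 3 * (1 + 0.597529) = 3 * 1.597529 = 4.792587, which rounds to 4.7926.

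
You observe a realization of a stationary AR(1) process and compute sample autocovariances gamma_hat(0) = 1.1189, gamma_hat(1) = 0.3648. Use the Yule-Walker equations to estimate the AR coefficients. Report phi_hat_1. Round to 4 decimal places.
\hat\phi_{1} = 0.3260

The Yule-Walker equations for an AR(p) process read, in matrix form,
  Gamma_p phi = r_p,   with   (Gamma_p)_{ij} = gamma(|i - j|),
                       (r_p)_i = gamma(i),   i,j = 1..p.
Substitute the sample gammas (Toeplitz matrix and right-hand side of size 1):
  Gamma_p = [[1.1189]]
  r_p     = [0.3648]
With p = 1 this is the single equation gamma(0) phi_1 = gamma(1):
  phi_hat_1 = gamma(1) / gamma(0) = 0.3648 / 1.1189 = 0.3260.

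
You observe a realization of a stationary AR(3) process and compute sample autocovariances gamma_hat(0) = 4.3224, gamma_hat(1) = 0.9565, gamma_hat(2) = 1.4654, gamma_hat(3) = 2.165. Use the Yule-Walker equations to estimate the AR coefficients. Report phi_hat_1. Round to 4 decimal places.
\hat\phi_{1} = 0.0190

The Yule-Walker equations for an AR(p) process read, in matrix form,
  Gamma_p phi = r_p,   with   (Gamma_p)_{ij} = gamma(|i - j|),
                       (r_p)_i = gamma(i),   i,j = 1..p.
Substitute the sample gammas (Toeplitz matrix and right-hand side of size 3):
  Gamma_p = [[4.3224, 0.9565, 1.4654], [0.9565, 4.3224, 0.9565], [1.4654, 0.9565, 4.3224]]
  r_p     = [0.9565, 1.4654, 2.165]
Written out (R1..R3):
  (R1) 4.3224 phi_1 + 0.9565 phi_2 + 1.4654 phi_3 = 0.9565
  (R2) 0.9565 phi_1 + 4.3224 phi_2 + 0.9565 phi_3 = 1.4654
  (R3) 1.4654 phi_1 + 0.9565 phi_2 + 4.3224 phi_3 = 2.165
Gaussian elimination:
  R2 <- R2 - (0.9565/4.3224) R1 = R2 - (0.221289) R1:  4.110737 phi_2 + 0.632223 phi_3 = 1.253737
  R3 <- R3 - (1.4654/4.3224) R1 = R3 - (0.339025) R1:  0.632223 phi_2 + 3.825593 phi_3 = 1.840723
  R3 <- R3 - (0.632223/4.110737) R2 = R3 - (0.153798) R2:  3.728359 phi_3 = 1.647901
Back-substitution:
  phi_hat_3 = 1.647901 / 3.728359 = 0.441991
  phi_hat_2 = (1.253737 - (0.632223)(0.441991)) / 4.110737 = 0.237014
  phi_hat_1 = (0.9565 - (0.9565)(0.237014) - (1.4654)(0.441991)) / 4.3224 = 0.018995
So phi_hat = [0.0190, 0.2370, 0.4420].
Therefore phi_hat_1 = 0.0190.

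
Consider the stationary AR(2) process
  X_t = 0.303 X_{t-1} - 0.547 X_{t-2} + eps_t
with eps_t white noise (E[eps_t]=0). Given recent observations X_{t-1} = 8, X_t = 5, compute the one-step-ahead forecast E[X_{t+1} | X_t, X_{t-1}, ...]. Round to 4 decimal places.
E[X_{t+1} \mid \mathcal F_t] = -2.8610

For an AR(p) model X_t = c + sum_i phi_i X_{t-i} + eps_t, the
one-step-ahead conditional mean is
  E[X_{t+1} | X_t, ...] = c + sum_i phi_i X_{t+1-i}.
Substitute known values:
  E[X_{t+1} | ...] = (0.303) * (5) + (-0.547) * (8)
                   = -2.8610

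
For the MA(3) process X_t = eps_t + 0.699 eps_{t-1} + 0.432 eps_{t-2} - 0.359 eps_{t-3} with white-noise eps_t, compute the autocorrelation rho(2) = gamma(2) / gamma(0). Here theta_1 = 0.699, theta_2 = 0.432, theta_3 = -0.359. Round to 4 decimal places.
\rho(2) = 0.1004

For an MA(q) process with theta_0 = 1, the autocovariance is
  gamma(k) = sigma^2 * sum_{i=0..q-k} theta_i * theta_{i+k},
and rho(k) = gamma(k) / gamma(0). Sigma^2 cancels.
  numerator   = (1)*(0.432) + (0.699)*(-0.359) = 0.181059.
  denominator = (1)^2 + (0.699)^2 + (0.432)^2 + (-0.359)^2 = 1.804106.
  rho(2) = 0.181059 / 1.804106 = 0.1004.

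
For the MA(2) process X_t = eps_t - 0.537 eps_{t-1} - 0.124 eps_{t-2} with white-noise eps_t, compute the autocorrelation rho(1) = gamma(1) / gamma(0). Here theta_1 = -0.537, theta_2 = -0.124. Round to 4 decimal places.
\rho(1) = -0.3608

For an MA(q) process with theta_0 = 1, the autocovariance is
  gamma(k) = sigma^2 * sum_{i=0..q-k} theta_i * theta_{i+k},
and rho(k) = gamma(k) / gamma(0). Sigma^2 cancels.
  numerator   = (1)*(-0.537) + (-0.537)*(-0.124) = -0.470412.
  denominator = (1)^2 + (-0.537)^2 + (-0.124)^2 = 1.303745.
  rho(1) = -0.470412 / 1.303745 = -0.3608.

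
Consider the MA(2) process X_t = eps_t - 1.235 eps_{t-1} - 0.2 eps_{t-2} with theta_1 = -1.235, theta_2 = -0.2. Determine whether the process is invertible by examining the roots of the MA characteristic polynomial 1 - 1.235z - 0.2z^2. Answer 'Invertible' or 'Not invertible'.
\text{Not invertible}

The MA(q) characteristic polynomial is P(z) = 1 - 1.235z - 0.2z^2.
Invertibility requires all roots to lie outside the unit circle, i.e. |z| > 1 for every root.
Set 1 + (-1.235) z + (-0.2) z^2 = 0, i.e. a z^2 + b z + c = 0 with a = -0.2, b = -1.235, c = 1.
Discriminant D = b^2 - 4ac = (-1.235)^2 - 4*(-0.2)*1 = 1.525225 - (-0.8) = 2.325225.
D >= 0, so the roots are real: z = (-b +/- sqrt(D)) / (2a) = (1.235 +/- 1.524869) / (-0.4).
  z_1 = (1.235 + 1.524869) / (-0.4) = -6.8997,   |z_1| = 6.8997.
  z_2 = (1.235 - 1.524869) / (-0.4) = 0.7247,   |z_2| = 0.7247.
Moduli of all roots: 6.8997, 0.7247.
All moduli strictly greater than 1? No.
Verdict: Not invertible.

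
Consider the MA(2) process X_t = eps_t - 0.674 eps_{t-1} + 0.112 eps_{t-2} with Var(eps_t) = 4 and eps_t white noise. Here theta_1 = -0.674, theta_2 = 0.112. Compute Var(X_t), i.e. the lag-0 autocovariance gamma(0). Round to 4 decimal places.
\gamma(0) = 5.8673

For an MA(q) process X_t = eps_t + sum_i theta_i eps_{t-i} with
Var(eps_t) = sigma^2, the variance is
  gamma(0) = sigma^2 * (1 + sum_i theta_i^2).
  sum_i theta_i^2 = (-0.674)^2 + (0.112)^2 = 0.454276 + 0.012544 = 0.46682.
  gamma(0) = 4 * (1 + 0.46682) = 4 * 1.46682 = 5.86728, which rounds to 5.8673.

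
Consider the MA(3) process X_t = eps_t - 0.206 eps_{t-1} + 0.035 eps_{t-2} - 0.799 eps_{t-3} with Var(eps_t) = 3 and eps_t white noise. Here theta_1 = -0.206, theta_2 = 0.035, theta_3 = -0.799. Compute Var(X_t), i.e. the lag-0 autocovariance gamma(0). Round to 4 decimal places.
\gamma(0) = 5.0462

For an MA(q) process X_t = eps_t + sum_i theta_i eps_{t-i} with
Var(eps_t) = sigma^2, the variance is
  gamma(0) = sigma^2 * (1 + sum_i theta_i^2).
  sum_i theta_i^2 = (-0.206)^2 + (0.035)^2 + (-0.799)^2 = 0.042436 + 0.001225 + 0.638401 = 0.682062.
  gamma(0) = 3 * (1 + 0.682062) = 3 * 1.682062 = 5.046186, which rounds to 5.0462.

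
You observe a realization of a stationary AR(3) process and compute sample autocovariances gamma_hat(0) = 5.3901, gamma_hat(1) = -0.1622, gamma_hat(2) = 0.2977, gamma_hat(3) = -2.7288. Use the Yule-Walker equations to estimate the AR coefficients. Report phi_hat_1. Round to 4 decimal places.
\hat\phi_{1} = -0.0010

The Yule-Walker equations for an AR(p) process read, in matrix form,
  Gamma_p phi = r_p,   with   (Gamma_p)_{ij} = gamma(|i - j|),
                       (r_p)_i = gamma(i),   i,j = 1..p.
Substitute the sample gammas (Toeplitz matrix and right-hand side of size 3):
  Gamma_p = [[5.3901, -0.1622, 0.2977], [-0.1622, 5.3901, -0.1622], [0.2977, -0.1622, 5.3901]]
  r_p     = [-0.1622, 0.2977, -2.7288]
Written out (R1..R3):
  (R1) 5.3901 phi_1 - 0.1622 phi_2 + 0.2977 phi_3 = -0.1622
  (R2) -0.1622 phi_1 + 5.3901 phi_2 - 0.1622 phi_3 = 0.2977
  (R3) 0.2977 phi_1 - 0.1622 phi_2 + 5.3901 phi_3 = -2.7288
Gaussian elimination:
  R2 <- R2 - (-0.1622/5.3901) R1 = R2 - (-0.030092) R1:  5.385219 phi_2 - 0.153242 phi_3 = 0.292819
  R3 <- R3 - (0.2977/5.3901) R1 = R3 - (0.055231) R1:  -0.153242 phi_2 + 5.373658 phi_3 = -2.719842
  R3 <- R3 - (-0.153242/5.385219) R2 = R3 - (-0.028456) R2:  5.369297 phi_3 = -2.711509
Back-substitution:
  phi_hat_3 = -2.711509 / 5.369297 = -0.505003
  phi_hat_2 = (0.292819 - (-0.153242)(-0.505003)) / 5.385219 = 0.040004
  phi_hat_1 = (-0.1622 - (-0.1622)(0.040004) - (0.2977)(-0.505003)) / 5.3901 = -0.000997
So phi_hat = [-0.0010, 0.0400, -0.5050].
Therefore phi_hat_1 = -0.0010.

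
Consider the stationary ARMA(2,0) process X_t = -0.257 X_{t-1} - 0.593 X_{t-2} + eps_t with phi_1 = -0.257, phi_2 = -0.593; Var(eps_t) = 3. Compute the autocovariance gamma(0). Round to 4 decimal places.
\gamma(0) = 4.7508

Multiply the model equation by X_{t-k} and take expectations. With theta_0 = psi_0 = 1 and psi_j the MA(infinity) weights, this gives
  gamma(k) - sum_i phi_i gamma(k-i) = c_k,
  c_k = sigma^2 * sum_{j=k..q} theta_j psi_{j-k}   (c_k = 0 for k > q),
using gamma(-m) = gamma(m).
Pure AR (q = 0): c_0 = sigma^2 = 3, c_k = 0 for k >= 1.
Equations for k = 0, 1, 2 (AR order 2, c_2 = 0):
  (E0) gamma(0) = phi_1 gamma(1) + phi_2 gamma(2) + c_0
  (E1) gamma(1) = phi_1 gamma(0) + phi_2 gamma(1) + c_1
  (E2) gamma(2) = phi_1 gamma(1) + phi_2 gamma(0)
From (E1): gamma(1) = A gamma(0) + B with
  A = phi_1 / (1 - phi_2) = -0.257 / 1.593 = -0.161331,   B = c_1 / (1 - phi_2) = 0 / 1.593 = 0.
Insert (E2) into (E0): gamma(0) (1 - phi_2^2) = phi_1 (1 + phi_2) gamma(1) + c_0.
  phi_1 (1 + phi_2) = (-0.257)(0.407) = -0.104599,   1 - phi_2^2 = 0.648351.
Replace gamma(1) by A gamma(0) + B and collect gamma(0):
  gamma(0) [0.648351 - (-0.104599)(-0.161331)] = c_0 = 3
  gamma(0) * 0.631476 = 3
  gamma(0) = 3 / 0.631476 = 4.750775.
Therefore gamma(0) = 4.7508 (to 4 decimal places).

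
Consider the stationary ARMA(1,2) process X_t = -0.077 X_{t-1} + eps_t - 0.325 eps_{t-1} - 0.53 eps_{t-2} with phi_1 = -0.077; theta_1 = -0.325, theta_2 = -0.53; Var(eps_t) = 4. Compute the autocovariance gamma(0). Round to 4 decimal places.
\gamma(0) = 5.6485

Multiply the model equation by X_{t-k} and take expectations. With theta_0 = psi_0 = 1 and psi_j the MA(infinity) weights, this gives
  gamma(k) - sum_i phi_i gamma(k-i) = c_k,
  c_k = sigma^2 * sum_{j=k..q} theta_j psi_{j-k}   (c_k = 0 for k > q),
using gamma(-m) = gamma(m).
psi-weights needed (psi_j = theta_j + sum_i phi_i psi_{j-i}):
  psi_1 = theta_1 + phi_1 = -0.325 + (-0.077) = -0.402
  psi_2 = theta_2 + phi_1 psi_1 = -0.53 + (-0.077)(-0.402) = -0.499046
Right-hand sides:
  c_0 = sigma^2 (1 + theta_1 psi_1 + theta_2 psi_2) = 4 * (1 + (-0.325)(-0.402) + (-0.53)(-0.499046)) = 4 * 1.395144 = 5.580578
  c_1 = sigma^2 (theta_1 + theta_2 psi_1) = 4 * (-0.325 + (-0.53)(-0.402)) = -0.44776
  c_2 = sigma^2 theta_2 = 4 * (-0.53) = -2.12
Equations for k = 0 and k = 1 (AR order 1):
  gamma(0) = phi_1 gamma(1) + c_0
  gamma(1) = phi_1 gamma(0) + c_1
Substituting the second into the first: gamma(0) (1 - phi_1^2) = c_0 + phi_1 c_1, so
  gamma(0) = (c_0 + phi_1 c_1) / (1 - phi_1^2) = (5.580578 + (-0.077)(-0.44776)) / (1 - (-0.077)^2) = 5.615055 / 0.994071 = 5.648545.
Therefore gamma(0) = 5.6485 (to 4 decimal places).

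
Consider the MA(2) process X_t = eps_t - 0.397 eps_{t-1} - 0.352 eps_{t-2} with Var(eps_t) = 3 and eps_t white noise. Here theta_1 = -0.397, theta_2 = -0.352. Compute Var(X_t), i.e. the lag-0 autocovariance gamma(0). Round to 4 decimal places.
\gamma(0) = 3.8445

For an MA(q) process X_t = eps_t + sum_i theta_i eps_{t-i} with
Var(eps_t) = sigma^2, the variance is
  gamma(0) = sigma^2 * (1 + sum_i theta_i^2).
  sum_i theta_i^2 = (-0.397)^2 + (-0.352)^2 = 0.157609 + 0.123904 = 0.281513.
  gamma(0) = 3 * (1 + 0.281513) = 3 * 1.281513 = 3.844539, which rounds to 3.8445.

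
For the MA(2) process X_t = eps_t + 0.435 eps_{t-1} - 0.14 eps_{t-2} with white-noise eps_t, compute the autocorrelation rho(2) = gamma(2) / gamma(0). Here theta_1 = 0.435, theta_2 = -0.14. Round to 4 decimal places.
\rho(2) = -0.1158

For an MA(q) process with theta_0 = 1, the autocovariance is
  gamma(k) = sigma^2 * sum_{i=0..q-k} theta_i * theta_{i+k},
and rho(k) = gamma(k) / gamma(0). Sigma^2 cancels.
  numerator   = (1)*(-0.14) = -0.14.
  denominator = (1)^2 + (0.435)^2 + (-0.14)^2 = 1.208825.
  rho(2) = -0.14 / 1.208825 = -0.1158.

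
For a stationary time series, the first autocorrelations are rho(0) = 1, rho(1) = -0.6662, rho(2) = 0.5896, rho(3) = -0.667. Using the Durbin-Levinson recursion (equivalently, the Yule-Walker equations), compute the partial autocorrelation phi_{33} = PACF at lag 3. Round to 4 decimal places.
\phi_{33} = -0.3910

The PACF at lag k is phi_{kk}, the last component of the solution
to the Yule-Walker system G_k phi = r_k where
  (G_k)_{ij} = rho(|i - j|), (r_k)_i = rho(i), i,j = 1..k.
Equivalently, Durbin-Levinson gives phi_{kk} iteratively:
  phi_{11} = rho(1)
  phi_{kk} = [rho(k) - sum_{j=1..k-1} phi_{k-1,j} rho(k-j)]
            / [1 - sum_{j=1..k-1} phi_{k-1,j} rho(j)],
  phi_{k,j} = phi_{k-1,j} - phi_{kk} phi_{k-1,k-j},  j = 1..k-1.
Step k = 1:
  phi_11 = rho(1) = -0.6662.
Step k = 2:
  phi_22 = [rho(2) - phi_11 rho(1)] / [1 - phi_11 rho(1)] = [0.5896 - (-0.6662)(-0.6662)] / [1 - (-0.6662)(-0.6662)]
         = 0.14577756 / 0.55617756 = 0.262106.
  Update: phi_21 = phi_11 - phi_22 phi_11 = -0.6662 - (0.262106)(-0.6662) = -0.491585.
Step k = 3:
  phi_33 = [rho(3) - phi_21 rho(2) - phi_22 rho(1)] / [1 - phi_21 rho(1) - phi_22 rho(2)]
    numerator   = -0.667 - (-0.491585)(0.5896) - (0.262106)(-0.6662) = -0.20254644
    denominator = 1 - (-0.491585)(-0.6662) - (0.262106)(0.5896) = 0.51796836
  phi_33 = -0.20254644 / 0.51796836 = -0.391.
Therefore phi_{33} = -0.3910.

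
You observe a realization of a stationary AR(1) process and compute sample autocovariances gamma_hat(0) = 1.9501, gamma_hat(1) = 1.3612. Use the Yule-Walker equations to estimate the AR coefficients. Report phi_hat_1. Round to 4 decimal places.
\hat\phi_{1} = 0.6980

The Yule-Walker equations for an AR(p) process read, in matrix form,
  Gamma_p phi = r_p,   with   (Gamma_p)_{ij} = gamma(|i - j|),
                       (r_p)_i = gamma(i),   i,j = 1..p.
Substitute the sample gammas (Toeplitz matrix and right-hand side of size 1):
  Gamma_p = [[1.9501]]
  r_p     = [1.3612]
With p = 1 this is the single equation gamma(0) phi_1 = gamma(1):
  phi_hat_1 = gamma(1) / gamma(0) = 1.3612 / 1.9501 = 0.6980.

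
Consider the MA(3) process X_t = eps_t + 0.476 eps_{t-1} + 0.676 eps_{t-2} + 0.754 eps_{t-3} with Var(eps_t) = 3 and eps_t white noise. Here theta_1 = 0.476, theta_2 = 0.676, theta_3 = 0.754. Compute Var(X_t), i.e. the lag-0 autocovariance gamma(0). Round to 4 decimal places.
\gamma(0) = 6.7562

For an MA(q) process X_t = eps_t + sum_i theta_i eps_{t-i} with
Var(eps_t) = sigma^2, the variance is
  gamma(0) = sigma^2 * (1 + sum_i theta_i^2).
  sum_i theta_i^2 = (0.476)^2 + (0.676)^2 + (0.754)^2 = 0.226576 + 0.456976 + 0.568516 = 1.252068.
  gamma(0) = 3 * (1 + 1.252068) = 3 * 2.252068 = 6.756204, which rounds to 6.7562.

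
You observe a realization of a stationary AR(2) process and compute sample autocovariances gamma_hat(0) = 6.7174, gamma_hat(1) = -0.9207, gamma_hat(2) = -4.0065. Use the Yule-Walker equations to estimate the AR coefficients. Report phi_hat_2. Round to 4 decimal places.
\hat\phi_{2} = -0.6270

The Yule-Walker equations for an AR(p) process read, in matrix form,
  Gamma_p phi = r_p,   with   (Gamma_p)_{ij} = gamma(|i - j|),
                       (r_p)_i = gamma(i),   i,j = 1..p.
Substitute the sample gammas (Toeplitz matrix and right-hand side of size 2):
  Gamma_p = [[6.7174, -0.9207], [-0.9207, 6.7174]]
  r_p     = [-0.9207, -4.0065]
Written out:
  6.7174 phi_1 - 0.9207 phi_2 = -0.9207
  -0.9207 phi_1 + 6.7174 phi_2 = -4.0065
Solve by Cramer's rule:
  det = gamma(0)^2 - gamma(1)^2 = (6.7174)^2 - (-0.9207)^2 = 45.12346276 - 0.84768849 = 44.27577427
  phi_hat_1 = [gamma(1) gamma(0) - gamma(1) gamma(2)] / det = [(-0.9207)(6.7174) - (-0.9207)(-4.0065)] / 44.27577427 = -9.87349473 / 44.27577427 = -0.223
  phi_hat_2 = [gamma(0) gamma(2) - gamma(1)^2] / det = [(6.7174)(-4.0065) - (-0.9207)^2] / 44.27577427 = -27.76095159 / 44.27577427 = -0.627
So phi_hat = [-0.2230, -0.6270].
Therefore phi_hat_2 = -0.6270.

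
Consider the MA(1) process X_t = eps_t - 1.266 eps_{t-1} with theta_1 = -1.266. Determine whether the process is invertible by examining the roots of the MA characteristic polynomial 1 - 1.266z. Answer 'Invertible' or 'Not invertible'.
\text{Not invertible}

The MA(q) characteristic polynomial is P(z) = 1 - 1.266z.
Invertibility requires all roots to lie outside the unit circle, i.e. |z| > 1 for every root.
This is linear in z: 1 + (-1.266) z = 0  =>  z = -1/(-1.266) = 0.789889,  |z| = 0.789889.
Moduli of all roots: 0.7899.
All moduli strictly greater than 1? No.
Verdict: Not invertible.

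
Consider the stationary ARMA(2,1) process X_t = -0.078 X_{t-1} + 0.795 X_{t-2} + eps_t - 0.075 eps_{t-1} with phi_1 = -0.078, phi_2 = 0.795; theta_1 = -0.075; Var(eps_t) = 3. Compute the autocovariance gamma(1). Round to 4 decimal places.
\gamma(1) = -4.9521

Multiply the model equation by X_{t-k} and take expectations. With theta_0 = psi_0 = 1 and psi_j the MA(infinity) weights, this gives
  gamma(k) - sum_i phi_i gamma(k-i) = c_k,
  c_k = sigma^2 * sum_{j=k..q} theta_j psi_{j-k}   (c_k = 0 for k > q),
using gamma(-m) = gamma(m).
psi-weights needed (psi_j = theta_j + sum_i phi_i psi_{j-i}):
  psi_1 = theta_1 + phi_1 = -0.075 + (-0.078) = -0.153
Right-hand sides:
  c_0 = sigma^2 (1 + theta_1 psi_1) = 3 * (1 + (-0.075)(-0.153)) = 3 * 1.011475 = 3.034425
  c_1 = sigma^2 theta_1 = 3 * (-0.075) = -0.225
  c_2 = 0
Equations for k = 0, 1, 2 (AR order 2, c_2 = 0):
  (E0) gamma(0) = phi_1 gamma(1) + phi_2 gamma(2) + c_0
  (E1) gamma(1) = phi_1 gamma(0) + phi_2 gamma(1) + c_1
  (E2) gamma(2) = phi_1 gamma(1) + phi_2 gamma(0)
From (E1): gamma(1) = A gamma(0) + B with
  A = phi_1 / (1 - phi_2) = -0.078 / 0.205 = -0.380488,   B = c_1 / (1 - phi_2) = -0.225 / 0.205 = -1.097561.
Insert (E2) into (E0): gamma(0) (1 - phi_2^2) = phi_1 (1 + phi_2) gamma(1) + c_0.
  phi_1 (1 + phi_2) = (-0.078)(1.795) = -0.14001,   1 - phi_2^2 = 0.367975.
Replace gamma(1) by A gamma(0) + B and collect gamma(0):
  gamma(0) [0.367975 - (-0.14001)(-0.380488)] = (-0.14001)(-1.097561) + 3.034425
  gamma(0) * 0.314703 = 3.188095
  gamma(0) = 3.188095 / 0.314703 = 10.13049.
  gamma(1) = A gamma(0) + B = (-0.380488)(10.13049) + (-1.097561) = -4.952089.
Therefore gamma(1) = -4.9521 (to 4 decimal places).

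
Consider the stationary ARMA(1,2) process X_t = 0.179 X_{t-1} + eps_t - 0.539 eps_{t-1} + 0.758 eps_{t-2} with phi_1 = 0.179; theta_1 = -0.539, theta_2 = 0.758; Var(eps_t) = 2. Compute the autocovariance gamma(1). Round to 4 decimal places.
\gamma(1) = -1.0415

Multiply the model equation by X_{t-k} and take expectations. With theta_0 = psi_0 = 1 and psi_j the MA(infinity) weights, this gives
  gamma(k) - sum_i phi_i gamma(k-i) = c_k,
  c_k = sigma^2 * sum_{j=k..q} theta_j psi_{j-k}   (c_k = 0 for k > q),
using gamma(-m) = gamma(m).
psi-weights needed (psi_j = theta_j + sum_i phi_i psi_{j-i}):
  psi_1 = theta_1 + phi_1 = -0.539 + (0.179) = -0.36
  psi_2 = theta_2 + phi_1 psi_1 = 0.758 + (0.179)(-0.36) = 0.69356
Right-hand sides:
  c_0 = sigma^2 (1 + theta_1 psi_1 + theta_2 psi_2) = 2 * (1 + (-0.539)(-0.36) + (0.758)(0.69356)) = 2 * 1.719758 = 3.439517
  c_1 = sigma^2 (theta_1 + theta_2 psi_1) = 2 * (-0.539 + (0.758)(-0.36)) = -1.62376
  c_2 = sigma^2 theta_2 = 2 * (0.758) = 1.516
Equations for k = 0 and k = 1 (AR order 1):
  gamma(0) = phi_1 gamma(1) + c_0
  gamma(1) = phi_1 gamma(0) + c_1
Substituting the second into the first: gamma(0) (1 - phi_1^2) = c_0 + phi_1 c_1, so
  gamma(0) = (c_0 + phi_1 c_1) / (1 - phi_1^2) = (3.439517 + (0.179)(-1.62376)) / (1 - (0.179)^2) = 3.148864 / 0.967959 = 3.253096.
  gamma(1) = phi_1 gamma(0) + c_1 = (0.179)(3.253096) + (-1.62376) = -1.041456.
Therefore gamma(1) = -1.0415 (to 4 decimal places).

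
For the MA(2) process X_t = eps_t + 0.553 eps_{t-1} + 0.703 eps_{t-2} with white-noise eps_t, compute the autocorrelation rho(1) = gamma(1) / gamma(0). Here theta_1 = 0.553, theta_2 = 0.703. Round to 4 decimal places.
\rho(1) = 0.5232

For an MA(q) process with theta_0 = 1, the autocovariance is
  gamma(k) = sigma^2 * sum_{i=0..q-k} theta_i * theta_{i+k},
and rho(k) = gamma(k) / gamma(0). Sigma^2 cancels.
  numerator   = (1)*(0.553) + (0.553)*(0.703) = 0.941759.
  denominator = (1)^2 + (0.553)^2 + (0.703)^2 = 1.800018.
  rho(1) = 0.941759 / 1.800018 = 0.5232.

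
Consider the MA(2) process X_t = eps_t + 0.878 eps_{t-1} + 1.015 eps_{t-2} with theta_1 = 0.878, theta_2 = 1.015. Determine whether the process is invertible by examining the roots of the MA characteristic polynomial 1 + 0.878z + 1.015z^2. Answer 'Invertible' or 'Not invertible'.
\text{Not invertible}

The MA(q) characteristic polynomial is P(z) = 1 + 0.878z + 1.015z^2.
Invertibility requires all roots to lie outside the unit circle, i.e. |z| > 1 for every root.
Set 1 + (0.878) z + (1.015) z^2 = 0, i.e. a z^2 + b z + c = 0 with a = 1.015, b = 0.878, c = 1.
Discriminant D = b^2 - 4ac = (0.878)^2 - 4*(1.015)*1 = 0.770884 - (4.06) = -3.289116.
D < 0, so the roots are the complex-conjugate pair z = (-b +/- i sqrt(-D)) / (2a) = -0.4325 +/- 0.8934i.
For a conjugate pair |z|^2 = z * conj(z) = (product of roots) = c/a = 1/(1.015) = 0.985222, so |z| = sqrt(0.985222) = 0.9926 for both roots.
Moduli of all roots: 0.9926, 0.9926.
All moduli strictly greater than 1? No.
Verdict: Not invertible.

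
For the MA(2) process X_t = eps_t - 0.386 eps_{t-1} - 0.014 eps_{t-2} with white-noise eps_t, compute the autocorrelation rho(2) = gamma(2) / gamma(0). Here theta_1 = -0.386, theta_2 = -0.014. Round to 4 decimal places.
\rho(2) = -0.0122

For an MA(q) process with theta_0 = 1, the autocovariance is
  gamma(k) = sigma^2 * sum_{i=0..q-k} theta_i * theta_{i+k},
and rho(k) = gamma(k) / gamma(0). Sigma^2 cancels.
  numerator   = (1)*(-0.014) = -0.014.
  denominator = (1)^2 + (-0.386)^2 + (-0.014)^2 = 1.149192.
  rho(2) = -0.014 / 1.149192 = -0.0122.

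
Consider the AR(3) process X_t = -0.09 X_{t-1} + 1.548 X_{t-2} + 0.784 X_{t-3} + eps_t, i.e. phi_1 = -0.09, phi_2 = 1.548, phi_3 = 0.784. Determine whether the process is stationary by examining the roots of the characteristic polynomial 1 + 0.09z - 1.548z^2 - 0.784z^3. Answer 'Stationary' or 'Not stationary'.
\text{Not stationary}

The AR(p) characteristic polynomial is P(z) = 1 + 0.09z - 1.548z^2 - 0.784z^3.
Stationarity requires all roots to lie outside the unit circle, i.e. |z| > 1 for every root.
Degree 3: look for a simple real root z0 first, then factor out (1 - z/z0) and solve the remaining quadratic.
Testing z0 = -1.25: P(-1.25) = 1 + (0.09)(-1.25) + (-1.548)(-1.25)^2 + (-0.784)(-1.25)^3
  = 1 + (-0.1125) + (-2.41875) + (1.53125) = 0.  So z_0 = -1.25 is a root, |z_0| = 1.25.
Divide out the factor (1 + 0.8 z) = (1 - z/z0) (since 1/z0 = -0.8):
  P(z) = (1 + 0.8 z)(1 + (-0.71) z + (-0.98) z^2)
  [check: z-coef -0.71 - (-0.8) = 0.09; z^2-coef -0.98 - (-0.8)(-0.71) = -1.548; z^3-coef -(-0.8)(-0.98) = -0.784.]
Remaining roots from the quadratic factor 1 + (-0.71) z + (-0.98) z^2:
  Set 1 + (-0.71) z + (-0.98) z^2 = 0, i.e. a z^2 + b z + c = 0 with a = -0.98, b = -0.71, c = 1.
  Discriminant D = b^2 - 4ac = (-0.71)^2 - 4*(-0.98)*1 = 0.5041 - (-3.92) = 4.4241.
  D >= 0, so the roots are real: z = (-b +/- sqrt(D)) / (2a) = (0.71 +/- 2.103354) / (-1.96).
    z_1 = (0.71 + 2.103354) / (-1.96) = -1.4354,   |z_1| = 1.4354.
    z_2 = (0.71 - 2.103354) / (-1.96) = 0.7109,   |z_2| = 0.7109.
Moduli of all roots: 1.2500, 1.4354, 0.7109.
All moduli strictly greater than 1? No.
Verdict: Not stationary.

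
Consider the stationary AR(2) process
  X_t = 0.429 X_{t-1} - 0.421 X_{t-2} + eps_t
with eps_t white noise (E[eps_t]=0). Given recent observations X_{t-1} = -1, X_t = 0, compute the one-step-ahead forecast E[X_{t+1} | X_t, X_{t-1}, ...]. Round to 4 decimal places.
E[X_{t+1} \mid \mathcal F_t] = 0.4210

For an AR(p) model X_t = c + sum_i phi_i X_{t-i} + eps_t, the
one-step-ahead conditional mean is
  E[X_{t+1} | X_t, ...] = c + sum_i phi_i X_{t+1-i}.
Substitute known values:
  E[X_{t+1} | ...] = (0.429) * (0) + (-0.421) * (-1)
                   = 0.4210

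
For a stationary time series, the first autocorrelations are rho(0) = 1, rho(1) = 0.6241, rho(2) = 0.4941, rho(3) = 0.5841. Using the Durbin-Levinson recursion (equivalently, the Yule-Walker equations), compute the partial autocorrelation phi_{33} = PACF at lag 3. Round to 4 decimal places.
\phi_{33} = 0.3740

The PACF at lag k is phi_{kk}, the last component of the solution
to the Yule-Walker system G_k phi = r_k where
  (G_k)_{ij} = rho(|i - j|), (r_k)_i = rho(i), i,j = 1..k.
Equivalently, Durbin-Levinson gives phi_{kk} iteratively:
  phi_{11} = rho(1)
  phi_{kk} = [rho(k) - sum_{j=1..k-1} phi_{k-1,j} rho(k-j)]
            / [1 - sum_{j=1..k-1} phi_{k-1,j} rho(j)],
  phi_{k,j} = phi_{k-1,j} - phi_{kk} phi_{k-1,k-j},  j = 1..k-1.
Step k = 1:
  phi_11 = rho(1) = 0.6241.
Step k = 2:
  phi_22 = [rho(2) - phi_11 rho(1)] / [1 - phi_11 rho(1)] = [0.4941 - (0.6241)(0.6241)] / [1 - (0.6241)(0.6241)]
         = 0.10459919 / 0.61049919 = 0.171334.
  Update: phi_21 = phi_11 - phi_22 phi_11 = 0.6241 - (0.171334)(0.6241) = 0.517171.
Step k = 3:
  phi_33 = [rho(3) - phi_21 rho(2) - phi_22 rho(1)] / [1 - phi_21 rho(1) - phi_22 rho(2)]
    numerator   = 0.5841 - (0.517171)(0.4941) - (0.171334)(0.6241) = 0.22163657
    denominator = 1 - (0.517171)(0.6241) - (0.171334)(0.4941) = 0.59257781
  phi_33 = 0.22163657 / 0.59257781 = 0.374.
Therefore phi_{33} = 0.3740.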